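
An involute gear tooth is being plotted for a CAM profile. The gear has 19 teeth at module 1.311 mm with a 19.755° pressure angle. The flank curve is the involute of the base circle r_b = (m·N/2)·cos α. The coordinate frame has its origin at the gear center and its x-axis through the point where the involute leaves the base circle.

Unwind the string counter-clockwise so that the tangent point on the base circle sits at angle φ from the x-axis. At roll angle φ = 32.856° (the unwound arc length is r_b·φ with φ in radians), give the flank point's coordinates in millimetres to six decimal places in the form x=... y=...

x=13.493190 y=0.712836

pitch radius r_p = m·N/2 = 1.311·19/2 = 12.454500
base radius r_b = r_p·cos α = 12.454500·cos 19.755° = 11.721509
roll angle φ = 32.856° = 0.57344538 rad
x = r_b·(cos φ + φ·sin φ) = 11.721509·(0.84003674 + 0.57344538·0.54252951) = 13.493190
y = r_b·(sin φ − φ·cos φ) = 11.721509·(0.54252951 − 0.57344538·0.84003674) = 0.712836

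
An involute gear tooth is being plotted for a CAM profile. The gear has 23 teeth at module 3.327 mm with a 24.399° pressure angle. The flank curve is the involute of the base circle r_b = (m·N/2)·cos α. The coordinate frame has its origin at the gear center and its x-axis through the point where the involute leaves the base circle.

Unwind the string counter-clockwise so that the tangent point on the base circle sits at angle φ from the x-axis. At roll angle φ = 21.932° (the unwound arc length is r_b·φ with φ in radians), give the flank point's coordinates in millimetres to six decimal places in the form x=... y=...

x=37.303455 y=0.641934

pitch radius r_p = m·N/2 = 3.327·23/2 = 38.260500
base radius r_b = r_p·cos α = 38.260500·cos 24.399° = 34.843488
roll angle φ = 21.932° = 0.38278561 rad
x = r_b·(cos φ + φ·sin φ) = 34.843488·(0.92762779 + 0.38278561·0.37350593) = 37.303455
y = r_b·(sin φ − φ·cos φ) = 34.843488·(0.37350593 − 0.38278561·0.92762779) = 0.641934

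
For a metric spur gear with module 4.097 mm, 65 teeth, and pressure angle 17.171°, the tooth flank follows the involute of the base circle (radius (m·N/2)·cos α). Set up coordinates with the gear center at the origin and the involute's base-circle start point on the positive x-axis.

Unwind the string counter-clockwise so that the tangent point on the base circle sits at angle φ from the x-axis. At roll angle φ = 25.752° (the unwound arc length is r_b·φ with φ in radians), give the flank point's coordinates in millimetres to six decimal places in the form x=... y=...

pitch radius r_p = m·N/2 = 4.097·65/2 = 133.152500
base radius r_b = r_p·cos α = 133.152500·cos 17.171° = 127.217615
roll angle φ = 25.752° = 0.44945719 rad
x = r_b·(cos φ + φ·sin φ) = 127.217615·(0.90068307 + 0.44945719·0.43447670) = 139.425640
y = r_b·(sin φ − φ·cos φ) = 127.217615·(0.43447670 − 0.44945719·0.90068307) = 3.773047

x=139.425640 y=3.773047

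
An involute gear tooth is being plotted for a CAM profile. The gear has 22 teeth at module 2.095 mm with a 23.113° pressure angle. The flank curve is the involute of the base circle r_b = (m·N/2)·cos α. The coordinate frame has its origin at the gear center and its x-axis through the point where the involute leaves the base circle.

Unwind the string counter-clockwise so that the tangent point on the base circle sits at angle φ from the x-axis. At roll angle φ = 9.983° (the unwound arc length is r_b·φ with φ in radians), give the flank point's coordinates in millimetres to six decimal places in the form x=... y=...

x=21.514522 y=0.037257

pitch radius r_p = m·N/2 = 2.095·22/2 = 23.045000
base radius r_b = r_p·cos α = 23.045000·cos 23.113° = 21.195234
roll angle φ = 9.983° = 0.17423622 rad
x = r_b·(cos φ + φ·sin φ) = 21.195234·(0.98485923 + 0.17423622·0.17335597) = 21.514522
y = r_b·(sin φ − φ·cos φ) = 21.195234·(0.17335597 − 0.17423622·0.98485923) = 0.037257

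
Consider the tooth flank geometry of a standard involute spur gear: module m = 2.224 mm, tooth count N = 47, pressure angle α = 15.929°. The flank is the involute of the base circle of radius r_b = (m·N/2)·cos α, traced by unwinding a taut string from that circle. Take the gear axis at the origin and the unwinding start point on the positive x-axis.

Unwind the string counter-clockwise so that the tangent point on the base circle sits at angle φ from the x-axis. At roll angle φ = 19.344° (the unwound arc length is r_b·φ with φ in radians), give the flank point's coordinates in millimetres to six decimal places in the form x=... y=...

x=53.040369 y=0.637367

pitch radius r_p = m·N/2 = 2.224·47/2 = 52.264000
base radius r_b = r_p·cos α = 52.264000·cos 15.929° = 50.257194
roll angle φ = 19.344° = 0.33761649 rad
x = r_b·(cos φ + φ·sin φ) = 50.257194·(0.94354686 + 0.33761649·0.33123908) = 53.040369
y = r_b·(sin φ − φ·cos φ) = 50.257194·(0.33123908 − 0.33761649·0.94354686) = 0.637367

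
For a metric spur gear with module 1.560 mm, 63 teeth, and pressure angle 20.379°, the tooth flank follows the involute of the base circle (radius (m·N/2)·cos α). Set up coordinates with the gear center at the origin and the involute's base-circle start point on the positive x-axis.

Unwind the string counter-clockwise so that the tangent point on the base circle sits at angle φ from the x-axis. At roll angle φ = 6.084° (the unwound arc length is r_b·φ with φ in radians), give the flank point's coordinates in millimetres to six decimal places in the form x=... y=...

pitch radius r_p = m·N/2 = 1.560·63/2 = 49.140000
base radius r_b = r_p·cos α = 49.140000·cos 20.379° = 46.064312
roll angle φ = 6.084° = 0.10618583 rad
x = r_b·(cos φ + φ·sin φ) = 46.064312·(0.99436758 + 0.10618583·0.10598640) = 46.323278
y = r_b·(sin φ − φ·cos φ) = 46.064312·(0.10598640 − 0.10618583·0.99436758) = 0.018363

x=46.323278 y=0.018363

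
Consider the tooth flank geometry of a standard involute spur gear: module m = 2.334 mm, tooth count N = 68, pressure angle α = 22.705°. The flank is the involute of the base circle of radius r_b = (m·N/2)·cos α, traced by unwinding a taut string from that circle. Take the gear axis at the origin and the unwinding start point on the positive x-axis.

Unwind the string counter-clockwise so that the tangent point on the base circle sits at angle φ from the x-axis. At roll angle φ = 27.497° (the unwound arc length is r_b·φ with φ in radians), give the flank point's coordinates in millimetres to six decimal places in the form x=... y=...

x=81.157336 y=2.635599

pitch radius r_p = m·N/2 = 2.334·68/2 = 79.356000
base radius r_b = r_p·cos α = 79.356000·cos 22.705° = 73.206260
roll angle φ = 27.497° = 0.47991318 rad
x = r_b·(cos φ + φ·sin φ) = 73.206260·(0.88703501 + 0.47991318·0.46170217) = 81.157336
y = r_b·(sin φ − φ·cos φ) = 73.206260·(0.46170217 − 0.47991318·0.88703501) = 2.635599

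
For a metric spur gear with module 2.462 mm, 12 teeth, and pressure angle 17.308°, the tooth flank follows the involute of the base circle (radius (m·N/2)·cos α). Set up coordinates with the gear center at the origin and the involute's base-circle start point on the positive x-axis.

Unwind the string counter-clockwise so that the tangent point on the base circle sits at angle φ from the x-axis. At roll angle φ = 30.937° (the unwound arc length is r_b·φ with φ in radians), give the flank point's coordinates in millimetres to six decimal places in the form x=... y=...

x=16.011548 y=0.718696

pitch radius r_p = m·N/2 = 2.462·12/2 = 14.772000
base radius r_b = r_p·cos α = 14.772000·cos 17.308° = 14.103113
roll angle φ = 30.937° = 0.53995251 rad
x = r_b·(cos φ + φ·sin φ) = 14.103113·(0.85773310 + 0.53995251·0.51409526) = 16.011548
y = r_b·(sin φ − φ·cos φ) = 14.103113·(0.51409526 − 0.53995251·0.85773310) = 0.718696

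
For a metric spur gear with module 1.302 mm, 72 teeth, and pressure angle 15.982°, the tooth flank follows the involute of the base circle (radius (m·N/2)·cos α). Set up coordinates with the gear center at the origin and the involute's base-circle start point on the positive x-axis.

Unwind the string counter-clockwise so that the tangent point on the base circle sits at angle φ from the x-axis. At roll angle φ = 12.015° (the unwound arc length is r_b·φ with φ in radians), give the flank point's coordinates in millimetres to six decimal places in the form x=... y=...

x=46.040205 y=0.137900

pitch radius r_p = m·N/2 = 1.302·72/2 = 46.872000
base radius r_b = r_p·cos α = 46.872000·cos 15.982° = 45.060315
roll angle φ = 12.015° = 0.20970131 rad
x = r_b·(cos φ + φ·sin φ) = 45.060315·(0.97809314 + 0.20970131·0.20816776) = 46.040205
y = r_b·(sin φ − φ·cos φ) = 45.060315·(0.20816776 − 0.20970131·0.97809314) = 0.137900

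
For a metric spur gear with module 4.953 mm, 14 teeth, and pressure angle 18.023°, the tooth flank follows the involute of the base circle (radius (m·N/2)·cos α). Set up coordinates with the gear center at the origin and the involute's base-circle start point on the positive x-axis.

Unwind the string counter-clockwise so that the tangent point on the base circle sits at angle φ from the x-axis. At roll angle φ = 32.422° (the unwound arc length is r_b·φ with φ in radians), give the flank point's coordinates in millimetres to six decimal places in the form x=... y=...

x=37.833288 y=1.928304

pitch radius r_p = m·N/2 = 4.953·14/2 = 34.671000
base radius r_b = r_p·cos α = 34.671000·cos 18.023° = 32.969777
roll angle φ = 32.422° = 0.56587065 rad
x = r_b·(cos φ + φ·sin φ) = 32.969777·(0.84412212 + 0.56587065·0.53615095) = 37.833288
y = r_b·(sin φ − φ·cos φ) = 32.969777·(0.53615095 − 0.56587065·0.84412212) = 1.928304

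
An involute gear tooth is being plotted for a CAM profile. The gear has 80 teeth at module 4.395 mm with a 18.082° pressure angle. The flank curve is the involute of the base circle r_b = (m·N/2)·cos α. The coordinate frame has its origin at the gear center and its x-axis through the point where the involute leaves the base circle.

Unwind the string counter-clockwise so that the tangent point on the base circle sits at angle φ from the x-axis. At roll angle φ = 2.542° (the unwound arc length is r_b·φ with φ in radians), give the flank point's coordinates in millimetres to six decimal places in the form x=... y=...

x=167.282209 y=0.004864

pitch radius r_p = m·N/2 = 4.395·80/2 = 175.800000
base radius r_b = r_p·cos α = 175.800000·cos 18.082° = 167.117816
roll angle φ = 2.542° = 0.04436627 rad
x = r_b·(cos φ + φ·sin φ) = 167.117816·(0.99901598 + 0.04436627·0.04435172) = 167.282209
y = r_b·(sin φ − φ·cos φ) = 167.117816·(0.04435172 − 0.04436627·0.99901598) = 0.004864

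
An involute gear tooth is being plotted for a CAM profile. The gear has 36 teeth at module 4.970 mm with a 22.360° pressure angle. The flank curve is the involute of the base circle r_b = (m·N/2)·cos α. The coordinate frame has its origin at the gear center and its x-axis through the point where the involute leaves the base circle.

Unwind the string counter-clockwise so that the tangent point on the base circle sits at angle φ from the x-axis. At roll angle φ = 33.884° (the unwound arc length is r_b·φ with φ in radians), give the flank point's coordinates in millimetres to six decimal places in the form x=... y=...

pitch radius r_p = m·N/2 = 4.970·36/2 = 89.460000
base radius r_b = r_p·cos α = 89.460000·cos 22.360° = 82.733668
roll angle φ = 33.884° = 0.59138736 rad
x = r_b·(cos φ + φ·sin φ) = 82.733668·(0.83016800 + 0.59138736·0.55751330) = 95.960657
y = r_b·(sin φ − φ·cos φ) = 82.733668·(0.55751330 − 0.59138736·0.83016800) = 5.506954

x=95.960657 y=5.506954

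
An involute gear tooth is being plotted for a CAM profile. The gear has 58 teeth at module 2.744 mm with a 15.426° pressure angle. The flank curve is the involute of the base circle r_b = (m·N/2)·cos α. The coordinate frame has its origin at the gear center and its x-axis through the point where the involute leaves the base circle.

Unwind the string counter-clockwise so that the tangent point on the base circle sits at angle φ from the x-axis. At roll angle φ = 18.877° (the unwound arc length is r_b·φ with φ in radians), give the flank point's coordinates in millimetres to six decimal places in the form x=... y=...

x=80.760266 y=0.904557

pitch radius r_p = m·N/2 = 2.744·58/2 = 79.576000
base radius r_b = r_p·cos α = 79.576000·cos 15.426° = 76.709259
roll angle φ = 18.877° = 0.32946580 rad
x = r_b·(cos φ + φ·sin φ) = 76.709259·(0.94621531 + 0.32946580·0.32353761) = 80.760266
y = r_b·(sin φ − φ·cos φ) = 76.709259·(0.32353761 − 0.32946580·0.94621531) = 0.904557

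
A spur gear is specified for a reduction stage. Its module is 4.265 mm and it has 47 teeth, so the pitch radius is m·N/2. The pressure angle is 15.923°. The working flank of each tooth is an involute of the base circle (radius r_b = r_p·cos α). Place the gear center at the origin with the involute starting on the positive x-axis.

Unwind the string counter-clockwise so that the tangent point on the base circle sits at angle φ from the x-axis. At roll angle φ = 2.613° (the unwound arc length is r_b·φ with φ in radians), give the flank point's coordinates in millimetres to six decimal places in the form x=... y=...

x=96.482075 y=0.003047

pitch radius r_p = m·N/2 = 4.265·47/2 = 100.227500
base radius r_b = r_p·cos α = 100.227500·cos 15.923° = 96.381897
roll angle φ = 2.613° = 0.04560545 rad
x = r_b·(cos φ + φ·sin φ) = 96.381897·(0.99896025 + 0.04560545·0.04558965) = 96.482075
y = r_b·(sin φ − φ·cos φ) = 96.381897·(0.04558965 − 0.04560545·0.99896025) = 0.003047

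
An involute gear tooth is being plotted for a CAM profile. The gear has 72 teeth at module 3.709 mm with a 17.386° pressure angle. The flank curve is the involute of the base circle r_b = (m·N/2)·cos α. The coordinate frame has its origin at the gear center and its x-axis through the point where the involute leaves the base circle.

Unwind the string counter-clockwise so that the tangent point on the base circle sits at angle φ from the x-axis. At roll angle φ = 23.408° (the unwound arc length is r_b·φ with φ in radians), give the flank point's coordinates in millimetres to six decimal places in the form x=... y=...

pitch radius r_p = m·N/2 = 3.709·72/2 = 133.524000
base radius r_b = r_p·cos α = 133.524000·cos 17.386° = 127.423738
roll angle φ = 23.408° = 0.40854667 rad
x = r_b·(cos φ + φ·sin φ) = 127.423738·(0.91769916 + 0.40854667·0.39727603) = 137.618270
y = r_b·(sin φ − φ·cos φ) = 127.423738·(0.39727603 − 0.40854667·0.91769916) = 2.848314

x=137.618270 y=2.848314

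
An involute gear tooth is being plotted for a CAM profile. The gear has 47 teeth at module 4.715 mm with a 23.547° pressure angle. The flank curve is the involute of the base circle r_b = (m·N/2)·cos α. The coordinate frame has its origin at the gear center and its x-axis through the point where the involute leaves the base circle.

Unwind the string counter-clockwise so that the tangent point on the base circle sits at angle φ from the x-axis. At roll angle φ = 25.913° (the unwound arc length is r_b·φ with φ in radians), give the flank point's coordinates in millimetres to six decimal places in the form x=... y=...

pitch radius r_p = m·N/2 = 4.715·47/2 = 110.802500
base radius r_b = r_p·cos α = 110.802500·cos 23.547° = 101.576272
roll angle φ = 25.913° = 0.45226717 rad
x = r_b·(cos φ + φ·sin φ) = 101.576272·(0.89945865 + 0.45226717·0.43700588) = 111.439537
y = r_b·(sin φ − φ·cos φ) = 101.576272·(0.43700588 − 0.45226717·0.89945865) = 3.068646

x=111.439537 y=3.068646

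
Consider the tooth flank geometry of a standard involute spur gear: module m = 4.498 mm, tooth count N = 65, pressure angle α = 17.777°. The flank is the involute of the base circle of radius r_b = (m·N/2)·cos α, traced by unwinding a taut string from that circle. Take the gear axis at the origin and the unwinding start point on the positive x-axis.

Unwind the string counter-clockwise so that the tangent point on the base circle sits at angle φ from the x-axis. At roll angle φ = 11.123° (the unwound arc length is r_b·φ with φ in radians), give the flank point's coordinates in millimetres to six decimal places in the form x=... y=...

x=141.803451 y=0.338216

pitch radius r_p = m·N/2 = 4.498·65/2 = 146.185000
base radius r_b = r_p·cos α = 146.185000·cos 17.777° = 139.204963
roll angle φ = 11.123° = 0.19413297 rad
x = r_b·(cos φ + φ·sin φ) = 139.204963·(0.98121530 + 0.19413297·0.19291587) = 141.803451
y = r_b·(sin φ − φ·cos φ) = 139.204963·(0.19291587 − 0.19413297·0.98121530) = 0.338216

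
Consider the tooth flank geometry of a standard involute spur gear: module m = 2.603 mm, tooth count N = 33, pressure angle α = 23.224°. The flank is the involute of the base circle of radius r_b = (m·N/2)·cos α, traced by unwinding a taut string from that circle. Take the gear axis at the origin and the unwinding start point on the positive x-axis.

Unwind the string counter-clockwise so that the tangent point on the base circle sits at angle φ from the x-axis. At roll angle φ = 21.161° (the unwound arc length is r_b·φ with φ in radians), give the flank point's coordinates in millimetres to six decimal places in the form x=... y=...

pitch radius r_p = m·N/2 = 2.603·33/2 = 42.949500
base radius r_b = r_p·cos α = 42.949500·cos 23.224° = 39.469313
roll angle φ = 21.161° = 0.36932912 rad
x = r_b·(cos φ + φ·sin φ) = 39.469313·(0.93256974 + 0.36932912·0.36098987) = 42.070096
y = r_b·(sin φ − φ·cos φ) = 39.469313·(0.36098987 − 0.36932912·0.93256974) = 0.653798

x=42.070096 y=0.653798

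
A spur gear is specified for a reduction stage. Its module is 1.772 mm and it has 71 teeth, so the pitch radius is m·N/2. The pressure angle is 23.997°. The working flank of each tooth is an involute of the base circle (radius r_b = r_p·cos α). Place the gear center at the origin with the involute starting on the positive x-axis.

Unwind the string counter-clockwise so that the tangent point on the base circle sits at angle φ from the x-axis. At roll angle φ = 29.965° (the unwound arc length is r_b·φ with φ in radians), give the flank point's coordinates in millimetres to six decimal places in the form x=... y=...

x=64.798859 y=2.666003

pitch radius r_p = m·N/2 = 1.772·71/2 = 62.906000
base radius r_b = r_p·cos α = 62.906000·cos 23.997° = 57.468830
roll angle φ = 29.965° = 0.52298791 rad
x = r_b·(cos φ + φ·sin φ) = 57.468830·(0.86633067 + 0.52298791·0.49947088) = 64.798859
y = r_b·(sin φ − φ·cos φ) = 57.468830·(0.49947088 − 0.52298791·0.86633067) = 2.666003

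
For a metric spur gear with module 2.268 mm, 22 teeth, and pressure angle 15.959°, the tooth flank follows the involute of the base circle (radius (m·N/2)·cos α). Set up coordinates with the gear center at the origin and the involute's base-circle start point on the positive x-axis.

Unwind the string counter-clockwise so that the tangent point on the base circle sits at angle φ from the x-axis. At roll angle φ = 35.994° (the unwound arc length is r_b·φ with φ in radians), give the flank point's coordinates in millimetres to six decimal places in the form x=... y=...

x=28.262783 y=1.905155

pitch radius r_p = m·N/2 = 2.268·22/2 = 24.948000
base radius r_b = r_p·cos α = 24.948000·cos 15.959° = 23.986471
roll angle φ = 35.994° = 0.62821381 rad
x = r_b·(cos φ + φ·sin φ) = 23.986471·(0.80907854 + 0.62821381·0.58770053) = 28.262783
y = r_b·(sin φ − φ·cos φ) = 23.986471·(0.58770053 − 0.62821381·0.80907854) = 1.905155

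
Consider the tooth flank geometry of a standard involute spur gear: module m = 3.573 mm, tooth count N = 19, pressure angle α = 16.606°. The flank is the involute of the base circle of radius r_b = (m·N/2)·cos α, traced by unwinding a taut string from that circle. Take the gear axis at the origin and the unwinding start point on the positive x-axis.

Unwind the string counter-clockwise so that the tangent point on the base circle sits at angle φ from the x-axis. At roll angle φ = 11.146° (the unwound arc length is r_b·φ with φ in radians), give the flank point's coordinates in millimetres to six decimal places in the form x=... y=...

pitch radius r_p = m·N/2 = 3.573·19/2 = 33.943500
base radius r_b = r_p·cos α = 33.943500·cos 16.606° = 32.527807
roll angle φ = 11.146° = 0.19453440 rad
x = r_b·(cos φ + φ·sin φ) = 32.527807·(0.98113778 + 0.19453440·0.19330974) = 33.137481
y = r_b·(sin φ − φ·cos φ) = 32.527807·(0.19330974 − 0.19453440·0.98113778) = 0.079520

x=33.137481 y=0.079520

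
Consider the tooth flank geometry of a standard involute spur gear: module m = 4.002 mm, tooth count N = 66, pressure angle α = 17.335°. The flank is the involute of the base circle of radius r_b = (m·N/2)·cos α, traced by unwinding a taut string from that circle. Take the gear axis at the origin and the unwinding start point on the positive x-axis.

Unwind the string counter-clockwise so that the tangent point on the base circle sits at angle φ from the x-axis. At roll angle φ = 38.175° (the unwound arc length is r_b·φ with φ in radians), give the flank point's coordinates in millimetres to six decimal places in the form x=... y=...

pitch radius r_p = m·N/2 = 4.002·66/2 = 132.066000
base radius r_b = r_p·cos α = 132.066000·cos 17.335° = 126.067426
roll angle φ = 38.175° = 0.66627944 rad
x = r_b·(cos φ + φ·sin φ) = 126.067426·(0.78612665 + 0.66627944·0.61806544) = 151.020071
y = r_b·(sin φ − φ·cos φ) = 126.067426·(0.61806544 − 0.66627944·0.78612665) = 11.886320

x=151.020071 y=11.886320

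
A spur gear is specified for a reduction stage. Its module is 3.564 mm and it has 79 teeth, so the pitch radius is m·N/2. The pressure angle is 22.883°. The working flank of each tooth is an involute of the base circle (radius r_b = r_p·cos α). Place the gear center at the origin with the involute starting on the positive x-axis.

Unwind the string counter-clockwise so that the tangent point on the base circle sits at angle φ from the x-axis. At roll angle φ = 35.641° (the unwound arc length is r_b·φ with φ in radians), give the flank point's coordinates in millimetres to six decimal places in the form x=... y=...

x=152.416563 y=10.009163

pitch radius r_p = m·N/2 = 3.564·79/2 = 140.778000
base radius r_b = r_p·cos α = 140.778000·cos 22.883° = 129.698887
roll angle φ = 35.641° = 0.62205280 rad
x = r_b·(cos φ + φ·sin φ) = 129.698887·(0.81268399 + 0.62205280·0.58270466) = 152.416563
y = r_b·(sin φ − φ·cos φ) = 129.698887·(0.58270466 − 0.62205280·0.81268399) = 10.009163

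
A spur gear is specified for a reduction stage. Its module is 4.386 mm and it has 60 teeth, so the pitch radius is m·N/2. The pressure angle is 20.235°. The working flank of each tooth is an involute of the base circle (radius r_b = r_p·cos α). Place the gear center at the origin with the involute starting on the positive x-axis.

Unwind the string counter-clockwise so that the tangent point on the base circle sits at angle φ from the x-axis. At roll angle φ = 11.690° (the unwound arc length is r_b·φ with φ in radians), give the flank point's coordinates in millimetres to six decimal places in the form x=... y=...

pitch radius r_p = m·N/2 = 4.386·60/2 = 131.580000
base radius r_b = r_p·cos α = 131.580000·cos 20.235° = 123.459135
roll angle φ = 11.690° = 0.20402899 rad
x = r_b·(cos φ + φ·sin φ) = 123.459135·(0.97925819 + 0.20402899·0.20261639) = 126.002122
y = r_b·(sin φ − φ·cos φ) = 123.459135·(0.20261639 − 0.20402899·0.97925819) = 0.348072

x=126.002122 y=0.348072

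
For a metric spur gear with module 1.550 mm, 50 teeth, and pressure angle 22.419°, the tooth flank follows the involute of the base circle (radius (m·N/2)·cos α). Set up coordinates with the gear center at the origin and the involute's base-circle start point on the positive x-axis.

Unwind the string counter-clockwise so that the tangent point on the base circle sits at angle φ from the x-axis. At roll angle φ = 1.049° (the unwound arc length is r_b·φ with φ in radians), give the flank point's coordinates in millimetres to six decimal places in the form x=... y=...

x=35.827263 y=0.000073

pitch radius r_p = m·N/2 = 1.550·50/2 = 38.750000
base radius r_b = r_p·cos α = 38.750000·cos 22.419° = 35.821260
roll angle φ = 1.049° = 0.01830850 rad
x = r_b·(cos φ + φ·sin φ) = 35.821260·(0.99983240 + 0.01830850·0.01830748) = 35.827263
y = r_b·(sin φ − φ·cos φ) = 35.821260·(0.01830748 − 0.01830850·0.99983240) = 0.000073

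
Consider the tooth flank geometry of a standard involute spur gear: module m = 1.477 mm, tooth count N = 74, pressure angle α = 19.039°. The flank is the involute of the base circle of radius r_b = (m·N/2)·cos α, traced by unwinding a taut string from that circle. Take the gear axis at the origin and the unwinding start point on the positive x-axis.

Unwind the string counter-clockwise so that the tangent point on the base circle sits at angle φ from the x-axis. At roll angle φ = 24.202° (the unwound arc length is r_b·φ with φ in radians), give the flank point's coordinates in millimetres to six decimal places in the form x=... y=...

pitch radius r_p = m·N/2 = 1.477·74/2 = 54.649000
base radius r_b = r_p·cos α = 54.649000·cos 19.039° = 51.659522
roll angle φ = 24.202° = 0.42240459 rad
x = r_b·(cos φ + φ·sin φ) = 51.659522·(0.91210581 + 0.42240459·0.40995487) = 56.064665
y = r_b·(sin φ − φ·cos φ) = 51.659522·(0.40995487 − 0.42240459·0.91210581) = 1.274812

x=56.064665 y=1.274812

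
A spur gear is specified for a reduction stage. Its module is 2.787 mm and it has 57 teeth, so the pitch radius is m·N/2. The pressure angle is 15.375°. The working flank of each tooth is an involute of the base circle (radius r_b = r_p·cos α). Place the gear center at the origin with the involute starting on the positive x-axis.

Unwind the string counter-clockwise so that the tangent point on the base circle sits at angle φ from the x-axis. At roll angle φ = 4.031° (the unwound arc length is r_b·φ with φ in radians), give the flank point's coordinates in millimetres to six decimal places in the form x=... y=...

pitch radius r_p = m·N/2 = 2.787·57/2 = 79.429500
base radius r_b = r_p·cos α = 79.429500·cos 15.375° = 76.586812
roll angle φ = 4.031° = 0.07035422 rad
x = r_b·(cos φ + φ·sin φ) = 76.586812·(0.99752616 + 0.07035422·0.07029620) = 76.776119
y = r_b·(sin φ − φ·cos φ) = 76.586812·(0.07029620 − 0.07035422·0.99752616) = 0.008886

x=76.776119 y=0.008886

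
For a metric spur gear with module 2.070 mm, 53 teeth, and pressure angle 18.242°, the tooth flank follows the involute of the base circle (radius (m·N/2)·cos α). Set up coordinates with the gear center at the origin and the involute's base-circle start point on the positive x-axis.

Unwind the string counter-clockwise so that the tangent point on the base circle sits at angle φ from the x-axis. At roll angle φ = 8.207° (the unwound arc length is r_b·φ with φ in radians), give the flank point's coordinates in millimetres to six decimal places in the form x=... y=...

x=52.629866 y=0.050933

pitch radius r_p = m·N/2 = 2.070·53/2 = 54.855000
base radius r_b = r_p·cos α = 54.855000·cos 18.242° = 52.098144
roll angle φ = 8.207° = 0.14323917 rad
x = r_b·(cos φ + φ·sin φ) = 52.098144·(0.98975880 + 0.14323917·0.14274986) = 52.629866
y = r_b·(sin φ − φ·cos φ) = 52.098144·(0.14274986 − 0.14323917·0.98975880) = 0.050933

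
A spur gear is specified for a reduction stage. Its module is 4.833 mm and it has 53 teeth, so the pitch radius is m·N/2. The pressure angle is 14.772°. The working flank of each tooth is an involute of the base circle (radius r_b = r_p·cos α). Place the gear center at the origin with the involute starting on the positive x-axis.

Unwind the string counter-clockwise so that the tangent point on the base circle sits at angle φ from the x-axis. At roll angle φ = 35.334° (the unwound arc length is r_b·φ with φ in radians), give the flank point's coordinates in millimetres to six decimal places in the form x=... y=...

x=145.198444 y=9.318534

pitch radius r_p = m·N/2 = 4.833·53/2 = 128.074500
base radius r_b = r_p·cos α = 128.074500·cos 14.772° = 123.841395
roll angle φ = 35.334° = 0.61669464 rad
x = r_b·(cos φ + φ·sin φ) = 123.841395·(0.81579454 + 0.61669464·0.57834183) = 145.198444
y = r_b·(sin φ − φ·cos φ) = 123.841395·(0.57834183 − 0.61669464·0.81579454) = 9.318534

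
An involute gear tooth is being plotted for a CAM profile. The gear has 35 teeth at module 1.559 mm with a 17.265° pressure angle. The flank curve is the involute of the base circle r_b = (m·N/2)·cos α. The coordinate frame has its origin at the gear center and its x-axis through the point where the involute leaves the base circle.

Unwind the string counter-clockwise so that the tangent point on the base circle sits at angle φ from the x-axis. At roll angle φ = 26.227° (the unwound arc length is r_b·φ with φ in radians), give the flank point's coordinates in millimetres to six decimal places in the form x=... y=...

pitch radius r_p = m·N/2 = 1.559·35/2 = 27.282500
base radius r_b = r_p·cos α = 27.282500·cos 17.265° = 26.053213
roll angle φ = 26.227° = 0.45774750 rad
x = r_b·(cos φ + φ·sin φ) = 26.053213·(0.89705022 + 0.45774750·0.44192863) = 28.641389
y = r_b·(sin φ − φ·cos φ) = 26.053213·(0.44192863 − 0.45774750·0.89705022) = 0.815625

x=28.641389 y=0.815625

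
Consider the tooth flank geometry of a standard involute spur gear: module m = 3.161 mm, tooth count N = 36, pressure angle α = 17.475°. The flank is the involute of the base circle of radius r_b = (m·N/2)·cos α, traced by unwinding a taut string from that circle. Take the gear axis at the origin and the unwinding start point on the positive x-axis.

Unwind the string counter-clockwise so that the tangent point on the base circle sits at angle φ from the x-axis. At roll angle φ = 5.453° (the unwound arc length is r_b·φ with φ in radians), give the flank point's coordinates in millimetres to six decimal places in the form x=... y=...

x=54.517285 y=0.015581

pitch radius r_p = m·N/2 = 3.161·36/2 = 56.898000
base radius r_b = r_p·cos α = 56.898000·cos 17.475° = 54.272047
roll angle φ = 5.453° = 0.09517280 rad
x = r_b·(cos φ + φ·sin φ) = 54.272047·(0.99547449 + 0.09517280·0.09502919) = 54.517285
y = r_b·(sin φ − φ·cos φ) = 54.272047·(0.09502919 − 0.09517280·0.99547449) = 0.015581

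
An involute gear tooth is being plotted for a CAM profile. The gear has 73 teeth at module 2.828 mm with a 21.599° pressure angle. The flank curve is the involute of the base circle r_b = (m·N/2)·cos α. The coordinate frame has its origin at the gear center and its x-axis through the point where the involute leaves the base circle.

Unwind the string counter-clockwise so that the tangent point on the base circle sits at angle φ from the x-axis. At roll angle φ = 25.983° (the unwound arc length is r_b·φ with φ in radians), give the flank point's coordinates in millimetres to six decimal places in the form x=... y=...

pitch radius r_p = m·N/2 = 2.828·73/2 = 103.222000
base radius r_b = r_p·cos α = 103.222000·cos 21.599° = 95.974052
roll angle φ = 25.983° = 0.45348890 rad
x = r_b·(cos φ + φ·sin φ) = 95.974052·(0.89892407 + 0.45348890·0.43810445) = 105.341079
y = r_b·(sin φ − φ·cos φ) = 95.974052·(0.43810445 − 0.45348890·0.89892407) = 2.922636

x=105.341079 y=2.922636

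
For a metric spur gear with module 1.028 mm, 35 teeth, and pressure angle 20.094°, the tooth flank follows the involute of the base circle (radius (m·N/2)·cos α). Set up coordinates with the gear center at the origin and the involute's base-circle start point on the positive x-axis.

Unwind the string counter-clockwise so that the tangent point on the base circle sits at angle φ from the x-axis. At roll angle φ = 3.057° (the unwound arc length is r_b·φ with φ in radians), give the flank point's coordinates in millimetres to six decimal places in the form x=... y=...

x=16.918983 y=0.000855

pitch radius r_p = m·N/2 = 1.028·35/2 = 17.990000
base radius r_b = r_p·cos α = 17.990000·cos 20.094° = 16.894953
roll angle φ = 3.057° = 0.05335472 rad
x = r_b·(cos φ + φ·sin φ) = 16.894953·(0.99857697 + 0.05335472·0.05332940) = 16.918983
y = r_b·(sin φ − φ·cos φ) = 16.894953·(0.05332940 − 0.05335472·0.99857697) = 0.000855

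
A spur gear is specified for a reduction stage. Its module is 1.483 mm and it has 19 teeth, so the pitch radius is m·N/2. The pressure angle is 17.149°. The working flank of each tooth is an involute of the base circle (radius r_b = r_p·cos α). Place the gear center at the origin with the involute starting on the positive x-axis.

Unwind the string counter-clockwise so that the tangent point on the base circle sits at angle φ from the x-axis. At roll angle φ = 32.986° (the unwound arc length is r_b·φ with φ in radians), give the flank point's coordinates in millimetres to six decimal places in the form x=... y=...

pitch radius r_p = m·N/2 = 1.483·19/2 = 14.088500
base radius r_b = r_p·cos α = 14.088500·cos 17.149° = 13.462142
roll angle φ = 32.986° = 0.57571431 rad
x = r_b·(cos φ + φ·sin φ) = 13.462142·(0.83880362 + 0.57571431·0.54443409) = 15.511647
y = r_b·(sin φ − φ·cos φ) = 13.462142·(0.54443409 − 0.57571431·0.83880362) = 0.828229

x=15.511647 y=0.828229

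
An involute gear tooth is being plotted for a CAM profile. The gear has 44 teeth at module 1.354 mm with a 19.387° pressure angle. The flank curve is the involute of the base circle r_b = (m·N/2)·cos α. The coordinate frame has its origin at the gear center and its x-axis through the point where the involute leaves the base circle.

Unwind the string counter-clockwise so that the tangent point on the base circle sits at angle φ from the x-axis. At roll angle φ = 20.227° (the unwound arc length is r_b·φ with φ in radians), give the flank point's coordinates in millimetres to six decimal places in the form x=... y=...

pitch radius r_p = m·N/2 = 1.354·44/2 = 29.788000
base radius r_b = r_p·cos α = 29.788000·cos 19.387° = 28.098961
roll angle φ = 20.227° = 0.35302775 rad
x = r_b·(cos φ + φ·sin φ) = 28.098961·(0.93833020 + 0.35302775·0.34574042) = 29.795749
y = r_b·(sin φ − φ·cos φ) = 28.098961·(0.34574042 − 0.35302775·0.93833020) = 0.406980

x=29.795749 y=0.406980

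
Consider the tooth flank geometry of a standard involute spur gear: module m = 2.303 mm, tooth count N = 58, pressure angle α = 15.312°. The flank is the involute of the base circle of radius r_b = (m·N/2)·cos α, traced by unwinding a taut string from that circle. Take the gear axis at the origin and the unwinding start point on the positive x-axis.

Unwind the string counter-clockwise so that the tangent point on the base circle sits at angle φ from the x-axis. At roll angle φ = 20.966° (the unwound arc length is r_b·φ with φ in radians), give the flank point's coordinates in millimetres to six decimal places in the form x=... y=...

x=68.585622 y=1.038069

pitch radius r_p = m·N/2 = 2.303·58/2 = 66.787000
base radius r_b = r_p·cos α = 66.787000·cos 15.312° = 64.416204
roll angle φ = 20.966° = 0.36592573 rad
x = r_b·(cos φ + φ·sin φ) = 64.416204·(0.93379292 + 0.36592573·0.35781389) = 68.585622
y = r_b·(sin φ − φ·cos φ) = 64.416204·(0.35781389 − 0.36592573·0.93379292) = 1.038069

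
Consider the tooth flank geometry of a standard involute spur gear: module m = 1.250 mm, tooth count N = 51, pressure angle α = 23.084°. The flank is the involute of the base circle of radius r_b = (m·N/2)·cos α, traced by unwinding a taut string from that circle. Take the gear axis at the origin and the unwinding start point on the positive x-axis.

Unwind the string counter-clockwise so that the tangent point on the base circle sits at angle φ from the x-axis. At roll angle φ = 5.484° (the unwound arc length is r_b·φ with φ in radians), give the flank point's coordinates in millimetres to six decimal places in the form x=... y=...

x=29.456809 y=0.008563

pitch radius r_p = m·N/2 = 1.250·51/2 = 31.875000
base radius r_b = r_p·cos α = 31.875000·cos 23.084° = 29.322801
roll angle φ = 5.484° = 0.09571386 rad
x = r_b·(cos φ + φ·sin φ) = 29.322801·(0.99542292 + 0.09571386·0.09556778) = 29.456809
y = r_b·(sin φ − φ·cos φ) = 29.322801·(0.09556778 − 0.09571386·0.99542292) = 0.008563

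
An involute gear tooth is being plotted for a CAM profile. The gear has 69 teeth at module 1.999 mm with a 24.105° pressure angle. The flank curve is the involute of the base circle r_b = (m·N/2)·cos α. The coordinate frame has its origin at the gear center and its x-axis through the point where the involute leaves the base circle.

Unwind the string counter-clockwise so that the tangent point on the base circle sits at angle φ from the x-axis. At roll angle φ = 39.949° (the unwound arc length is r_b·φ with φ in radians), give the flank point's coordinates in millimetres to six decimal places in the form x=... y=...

pitch radius r_p = m·N/2 = 1.999·69/2 = 68.965500
base radius r_b = r_p·cos α = 68.965500·cos 24.105° = 62.951608
roll angle φ = 39.949° = 0.69724158 rad
x = r_b·(cos φ + φ·sin φ) = 62.951608·(0.76661630 + 0.69724158·0.64210549) = 76.443330
y = r_b·(sin φ − φ·cos φ) = 62.951608·(0.64210549 − 0.69724158·0.76661630) = 6.772883

x=76.443330 y=6.772883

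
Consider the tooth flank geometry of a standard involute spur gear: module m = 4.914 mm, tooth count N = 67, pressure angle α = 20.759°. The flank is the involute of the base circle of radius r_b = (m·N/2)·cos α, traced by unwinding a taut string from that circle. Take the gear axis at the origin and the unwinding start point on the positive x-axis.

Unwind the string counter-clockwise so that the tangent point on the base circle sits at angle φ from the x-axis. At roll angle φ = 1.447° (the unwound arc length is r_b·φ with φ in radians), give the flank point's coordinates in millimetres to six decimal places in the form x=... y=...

pitch radius r_p = m·N/2 = 4.914·67/2 = 164.619000
base radius r_b = r_p·cos α = 164.619000·cos 20.759° = 153.931860
roll angle φ = 1.447° = 0.02525491 rad
x = r_b·(cos φ + φ·sin φ) = 153.931860·(0.99968111 + 0.02525491·0.02525223) = 153.980942
y = r_b·(sin φ − φ·cos φ) = 153.931860·(0.02525223 − 0.02525491·0.99968111) = 0.000826

x=153.980942 y=0.000826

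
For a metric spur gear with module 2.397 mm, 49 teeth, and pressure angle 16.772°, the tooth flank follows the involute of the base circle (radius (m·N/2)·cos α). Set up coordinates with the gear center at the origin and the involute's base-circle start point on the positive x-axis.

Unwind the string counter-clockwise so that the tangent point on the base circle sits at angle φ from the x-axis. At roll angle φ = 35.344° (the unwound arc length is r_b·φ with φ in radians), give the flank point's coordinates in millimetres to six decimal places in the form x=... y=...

x=65.930094 y=4.234440

pitch radius r_p = m·N/2 = 2.397·49/2 = 58.726500
base radius r_b = r_p·cos α = 58.726500·cos 16.772° = 56.228312
roll angle φ = 35.344° = 0.61686917 rad
x = r_b·(cos φ + φ·sin φ) = 56.228312·(0.81569359 + 0.61686917·0.57848420) = 65.930094
y = r_b·(sin φ − φ·cos φ) = 56.228312·(0.57848420 − 0.61686917·0.81569359) = 4.234440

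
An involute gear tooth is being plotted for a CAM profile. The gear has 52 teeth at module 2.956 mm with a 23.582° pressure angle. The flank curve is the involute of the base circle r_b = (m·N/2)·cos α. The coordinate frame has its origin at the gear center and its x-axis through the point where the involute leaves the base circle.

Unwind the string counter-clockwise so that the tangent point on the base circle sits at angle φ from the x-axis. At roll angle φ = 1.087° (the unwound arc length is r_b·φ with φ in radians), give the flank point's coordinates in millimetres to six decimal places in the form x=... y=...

pitch radius r_p = m·N/2 = 2.956·52/2 = 76.856000
base radius r_b = r_p·cos α = 76.856000·cos 23.582° = 70.437637
roll angle φ = 1.087° = 0.01897173 rad
x = r_b·(cos φ + φ·sin φ) = 70.437637·(0.99982004 + 0.01897173·0.01897059) = 70.450312
y = r_b·(sin φ − φ·cos φ) = 70.437637·(0.01897059 − 0.01897173·0.99982004) = 0.000160

x=70.450312 y=0.000160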